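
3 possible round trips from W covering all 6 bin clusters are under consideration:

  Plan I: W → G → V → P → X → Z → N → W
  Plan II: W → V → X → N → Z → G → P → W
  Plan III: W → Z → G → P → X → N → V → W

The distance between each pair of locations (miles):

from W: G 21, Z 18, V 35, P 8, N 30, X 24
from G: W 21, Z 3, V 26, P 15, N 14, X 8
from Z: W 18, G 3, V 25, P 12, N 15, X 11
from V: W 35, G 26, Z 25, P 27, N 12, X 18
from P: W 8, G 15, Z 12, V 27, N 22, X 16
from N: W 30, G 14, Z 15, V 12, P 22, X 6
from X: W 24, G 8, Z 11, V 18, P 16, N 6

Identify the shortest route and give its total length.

Shortest is Plan II, total 100 miles.

Plan I: 21 + 26 + 27 + 16 + 11 + 15 + 30 = 146
Plan II: 35 + 18 + 6 + 15 + 3 + 15 + 8 = 100
Plan III: 18 + 3 + 15 + 16 + 6 + 12 + 35 = 105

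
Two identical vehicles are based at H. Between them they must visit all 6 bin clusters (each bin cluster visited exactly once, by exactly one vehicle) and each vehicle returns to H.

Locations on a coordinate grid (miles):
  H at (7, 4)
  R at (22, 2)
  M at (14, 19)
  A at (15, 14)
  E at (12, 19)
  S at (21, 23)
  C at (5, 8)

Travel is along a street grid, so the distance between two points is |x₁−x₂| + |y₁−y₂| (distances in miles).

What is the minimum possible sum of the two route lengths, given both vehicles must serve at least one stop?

Try each way of splitting the stops between the two vehicles (each non-empty) and, for each split, find the best tour for each vehicle:
  {R} + {M, A, E, S, C}: 34 + 70 = 104
  {M} + {R, A, E, S, C}: 44 + 82 = 126
  {R, M} + {A, E, S, C}: 64 + 70 = 134
  {A} + {R, M, E, S, C}: 36 + 76 = 112
  {R, A} + {M, E, S, C}: 54 + 70 = 124
  {M, A} + {R, E, S, C}: 46 + 76 = 122
  … (31 splits in total)
  {R, M, A, E, S} + {C}: 78 + 12 = 90  ← best
Best: vehicle 1 H → R → S → M → E → A → H = 78; vehicle 2 H → C → H = 12; combined 90.

Minimum combined distance: 90 miles.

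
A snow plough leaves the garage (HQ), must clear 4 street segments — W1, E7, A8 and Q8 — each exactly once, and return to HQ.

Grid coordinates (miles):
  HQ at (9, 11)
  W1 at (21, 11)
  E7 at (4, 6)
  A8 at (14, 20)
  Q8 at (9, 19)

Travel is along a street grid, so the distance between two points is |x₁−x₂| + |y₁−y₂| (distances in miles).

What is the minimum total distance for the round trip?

Minimum total distance: 62 miles.

There are 12 distinct closed tours to check (reversals are equivalent).
HQ→W1→E7→A8→Q8→HQ: 12+22+24+6+8 = 72
HQ→W1→E7→Q8→A8→HQ: 12+22+18+6+14 = 72
HQ→W1→A8→E7→Q8→HQ: 12+16+24+18+8 = 78
HQ→W1→A8→Q8→E7→HQ: 12+16+6+18+10 = 62
HQ→W1→Q8→E7→A8→HQ: 12+20+18+24+14 = 88
HQ→W1→Q8→A8→E7→HQ: 12+20+6+24+10 = 72
HQ→E7→W1→A8→Q8→HQ: 10+22+16+6+8 = 62
HQ→E7→W1→Q8→A8→HQ: 10+22+20+6+14 = 72
HQ→E7→A8→W1→Q8→HQ: 10+24+16+20+8 = 78
HQ→E7→Q8→W1→A8→HQ: 10+18+20+16+14 = 78
HQ→A8→W1→E7→Q8→HQ: 14+16+22+18+8 = 78
HQ→A8→E7→W1→Q8→HQ: 14+24+22+20+8 = 88
The minimum is 62.
One optimal route: HQ → W1 → A8 → Q8 → E7 → HQ (or its reverse).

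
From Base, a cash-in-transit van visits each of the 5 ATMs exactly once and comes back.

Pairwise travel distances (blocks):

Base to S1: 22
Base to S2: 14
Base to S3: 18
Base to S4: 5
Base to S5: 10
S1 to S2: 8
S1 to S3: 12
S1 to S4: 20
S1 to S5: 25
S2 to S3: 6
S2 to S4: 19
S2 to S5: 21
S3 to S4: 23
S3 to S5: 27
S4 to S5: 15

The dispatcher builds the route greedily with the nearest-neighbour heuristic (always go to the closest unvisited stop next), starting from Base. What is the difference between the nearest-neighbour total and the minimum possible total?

The nearest-neighbour route is 7 blocks longer than optimal.

From Base: S4=5, S5=10, S2=14, S3=18, S1=22 → choose S4 (5).
From S4: S5=15, S2=19, S1=20, S3=23 → choose S5 (15).
From S5: S2=21, S1=25, S3=27 → choose S2 (21).
From S2: S3=6, S1=8 → choose S3 (6).
From S3: S1=12 → choose S1 (12).
NN route Base → S4 → S5 → S2 → S3 → S1 → Base costs 81.
Optimal: Base → S4 → S1 → S3 → S2 → S5 → Base costs 74 (by enumerating all 60 distinct tours).
Excess = 81 − 74 = 7.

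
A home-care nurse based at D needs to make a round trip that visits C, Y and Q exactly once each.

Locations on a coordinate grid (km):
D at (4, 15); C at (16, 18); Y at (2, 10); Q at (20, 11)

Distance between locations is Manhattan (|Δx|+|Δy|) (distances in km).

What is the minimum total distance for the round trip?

There are 3 distinct closed tours to check (reversals are equivalent).
D→C→Y→Q→D: 15+22+19+20 = 76
D→C→Q→Y→D: 15+11+19+7 = 52
D→Y→C→Q→D: 7+22+11+20 = 60
The minimum is 52.
One optimal route: D → C → Q → Y → D (or its reverse).

52 km — the shortest possible round trip.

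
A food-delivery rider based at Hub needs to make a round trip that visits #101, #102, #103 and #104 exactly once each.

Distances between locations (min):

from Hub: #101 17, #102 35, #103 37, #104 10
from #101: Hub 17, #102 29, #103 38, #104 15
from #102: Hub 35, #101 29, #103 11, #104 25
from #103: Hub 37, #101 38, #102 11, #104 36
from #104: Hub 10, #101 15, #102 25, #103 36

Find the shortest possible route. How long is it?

101 min — the shortest possible round trip.

With 4 stops there are 4!/2 = 12 distinct round trips (a route and its reverse cost the same).
Hub → #101 → #102 → #103 → #104 → Hub: 17+29+11+36+10 = 103
Hub → #101 → #102 → #104 → #103 → Hub: 17+29+25+36+37 = 144
Hub → #101 → #103 → #102 → #104 → Hub: 17+38+11+25+10 = 101
Hub → #101 → #103 → #104 → #102 → Hub: 17+38+36+25+35 = 151
Hub → #101 → #104 → #102 → #103 → Hub: 17+15+25+11+37 = 105
Hub → #101 → #104 → #103 → #102 → Hub: 17+15+36+11+35 = 114
Hub → #102 → #101 → #103 → #104 → Hub: 35+29+38+36+10 = 148
Hub → #102 → #101 → #104 → #103 → Hub: 35+29+15+36+37 = 152
Hub → #102 → #103 → #101 → #104 → Hub: 35+11+38+15+10 = 109
Hub → #102 → #104 → #101 → #103 → Hub: 35+25+15+38+37 = 150
Hub → #103 → #101 → #102 → #104 → Hub: 37+38+29+25+10 = 139
Hub → #103 → #102 → #101 → #104 → Hub: 37+11+29+15+10 = 102
The minimum is 101.
One optimal route: Hub → #101 → #103 → #102 → #104 → Hub (or its reverse).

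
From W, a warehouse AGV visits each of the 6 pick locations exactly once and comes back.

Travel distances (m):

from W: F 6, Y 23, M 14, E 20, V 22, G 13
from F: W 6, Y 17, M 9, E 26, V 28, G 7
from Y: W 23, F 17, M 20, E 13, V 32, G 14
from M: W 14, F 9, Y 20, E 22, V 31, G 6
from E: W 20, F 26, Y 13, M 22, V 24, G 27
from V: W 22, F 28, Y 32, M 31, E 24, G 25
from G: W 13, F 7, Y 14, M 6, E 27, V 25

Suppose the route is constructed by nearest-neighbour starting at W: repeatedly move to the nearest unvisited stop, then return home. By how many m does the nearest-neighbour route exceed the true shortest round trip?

W: F=6, G=13, M=14, E=20, V=22, Y=23 ⇒ F
F: G=7, M=9, Y=17, E=26, V=28 ⇒ G
G: M=6, Y=14, V=25, E=27 ⇒ M
M: Y=20, E=22, V=31 ⇒ Y
Y: E=13, V=32 ⇒ E
E: V=24 ⇒ V
NN route W → F → G → M → Y → E → V → W costs 98.
Optimal: W → F → M → G → Y → E → V → W costs 94 (by enumerating all 360 distinct tours).
Excess = 98 − 94 = 4.

4 m longer than the optimal tour.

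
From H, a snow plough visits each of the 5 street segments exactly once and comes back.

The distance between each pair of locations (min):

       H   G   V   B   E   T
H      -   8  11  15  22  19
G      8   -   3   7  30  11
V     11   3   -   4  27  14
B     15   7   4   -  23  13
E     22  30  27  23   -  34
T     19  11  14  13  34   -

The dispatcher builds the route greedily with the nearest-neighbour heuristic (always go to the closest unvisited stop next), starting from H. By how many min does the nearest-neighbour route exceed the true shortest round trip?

Excess over optimum: 2 min.

From H: G=8, V=11, B=15, T=19, E=22 → choose G (8).
From G: V=3, B=7, T=11, E=30 → choose V (3).
From V: B=4, T=14, E=27 → choose B (4).
From B: T=13, E=23 → choose T (13).
From T: E=34 → choose E (34).
NN route H → G → V → B → T → E → H costs 84.
Optimal: H → G → T → V → B → E → H costs 82 (by enumerating all 60 distinct tours).
Excess = 84 − 82 = 2.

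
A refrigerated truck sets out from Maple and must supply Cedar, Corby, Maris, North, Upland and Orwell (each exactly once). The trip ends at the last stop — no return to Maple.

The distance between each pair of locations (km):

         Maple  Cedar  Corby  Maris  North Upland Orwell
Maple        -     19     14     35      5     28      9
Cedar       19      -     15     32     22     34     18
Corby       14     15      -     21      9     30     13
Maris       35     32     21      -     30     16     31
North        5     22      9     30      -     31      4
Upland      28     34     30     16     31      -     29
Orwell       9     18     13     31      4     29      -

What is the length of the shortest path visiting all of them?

There are 6! = 720 possible orderings.
Maple → Cedar → Corby → Maris → North → Upland → Orwell: 19+15+21+30+31+29 = 145
Maple → Cedar → Corby → Maris → North → Orwell → Upland: 19+15+21+30+4+29 = 118
Maple → Cedar → Corby → Maris → Upland → North → Orwell: 19+15+21+16+31+4 = 106
Maple → Cedar → Corby → Maris → Upland → Orwell → North: 19+15+21+16+29+4 = 104
Maple → Cedar → Corby → Maris → Orwell → North → Upland: 19+15+21+31+4+31 = 121
Maple → Cedar → Corby → Maris → Orwell → Upland → North: 19+15+21+31+29+31 = 146
Maple → Cedar → Corby → North → Maris → Upland → Orwell: 19+15+9+30+16+29 = 118
Maple → Cedar → Corby → North → Maris → Orwell → Upland: 19+15+9+30+31+29 = 133
… (712 more)
Maple → North → Orwell → Cedar → Corby → Maris → Upland: 5+4+18+15+21+16 = 79  ← best
The minimum is 79.
One shortest path: Maple → North → Orwell → Cedar → Corby → Maris → Upland.

Shortest open route: 79 km.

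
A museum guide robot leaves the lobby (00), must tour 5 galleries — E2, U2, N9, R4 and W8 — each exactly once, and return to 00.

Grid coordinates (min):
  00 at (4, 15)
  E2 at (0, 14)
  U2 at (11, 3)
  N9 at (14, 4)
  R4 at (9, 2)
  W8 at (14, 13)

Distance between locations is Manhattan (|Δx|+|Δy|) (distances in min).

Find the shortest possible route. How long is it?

54 min — the shortest possible round trip.

00 → E2 → U2 → N9 → R4 → W8 → 00: 5+22+4+7+16+12 = 66
00 → E2 → U2 → N9 → W8 → R4 → 00: 5+22+4+9+16+18 = 74
00 → E2 → U2 → R4 → N9 → W8 → 00: 5+22+3+7+9+12 = 58
00 → E2 → U2 → R4 → W8 → N9 → 00: 5+22+3+16+9+21 = 76
00 → E2 → U2 → W8 → N9 → R4 → 00: 5+22+13+9+7+18 = 74
00 → E2 → U2 → W8 → R4 → N9 → 00: 5+22+13+16+7+21 = 84
00 → E2 → N9 → U2 → R4 → W8 → 00: 5+24+4+3+16+12 = 64
00 → E2 → N9 → U2 → W8 → R4 → 00: 5+24+4+13+16+18 = 80
00 → E2 → N9 → R4 → U2 → W8 → 00: 5+24+7+3+13+12 = 64
00 → E2 → N9 → R4 → W8 → U2 → 00: 5+24+7+16+13+19 = 84
00 → E2 → N9 → W8 → U2 → R4 → 00: 5+24+9+13+3+18 = 72
00 → E2 → N9 → W8 → R4 → U2 → 00: 5+24+9+16+3+19 = 76
00 → E2 → R4 → U2 → N9 → W8 → 00: 5+21+3+4+9+12 = 54
00 → E2 → R4 → U2 → W8 → N9 → 00: 5+21+3+13+9+21 = 72
… (46 more)
The minimum is 54.
One optimal route: 00 → E2 → R4 → U2 → N9 → W8 → 00 (or its reverse).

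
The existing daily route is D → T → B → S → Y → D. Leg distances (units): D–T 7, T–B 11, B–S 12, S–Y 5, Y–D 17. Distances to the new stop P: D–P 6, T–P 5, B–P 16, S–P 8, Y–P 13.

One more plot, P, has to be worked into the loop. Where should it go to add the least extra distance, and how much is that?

+2 — insert P between Y and D.

Insertion cost between consecutive stops i–j is d(i,P) + d(P,j) − d(i,j):
  between D and T: 6 + 5 − 7 = 4
  between T and B: 5 + 16 − 11 = 10
  between B and S: 16 + 8 − 12 = 12
  between S and Y: 8 + 13 − 5 = 16
  between Y and D: 13 + 6 − 17 = 2
Cheapest insertion is between Y and D, adding 2.
New total = 52 + 2 = 54.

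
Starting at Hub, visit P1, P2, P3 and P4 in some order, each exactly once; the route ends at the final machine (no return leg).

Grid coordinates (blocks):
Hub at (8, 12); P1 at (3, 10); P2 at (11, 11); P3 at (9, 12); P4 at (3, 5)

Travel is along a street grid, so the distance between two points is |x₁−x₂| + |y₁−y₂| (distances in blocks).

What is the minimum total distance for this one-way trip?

Shortest open route: 18 blocks.

There are 4! = 24 possible orderings.
Hub→P1→P2→P3→P4: 7+9+3+13 = 32
Hub→P1→P2→P4→P3: 7+9+14+13 = 43
Hub→P1→P3→P2→P4: 7+8+3+14 = 32
Hub→P1→P3→P4→P2: 7+8+13+14 = 42
Hub→P1→P4→P2→P3: 7+5+14+3 = 29
Hub→P1→P4→P3→P2: 7+5+13+3 = 28
Hub→P2→P1→P3→P4: 4+9+8+13 = 34
Hub→P2→P1→P4→P3: 4+9+5+13 = 31
Hub→P2→P3→P1→P4: 4+3+8+5 = 20
Hub→P2→P3→P4→P1: 4+3+13+5 = 25
Hub→P2→P4→P1→P3: 4+14+5+8 = 31
Hub→P2→P4→P3→P1: 4+14+13+8 = 39
Hub→P3→P1→P2→P4: 1+8+9+14 = 32
Hub→P3→P1→P4→P2: 1+8+5+14 = 28
… (10 more)
Hub→P3→P2→P1→P4: 1+3+9+5 = 18  ← best
The minimum is 18.
One shortest path: Hub → P3 → P2 → P1 → P4.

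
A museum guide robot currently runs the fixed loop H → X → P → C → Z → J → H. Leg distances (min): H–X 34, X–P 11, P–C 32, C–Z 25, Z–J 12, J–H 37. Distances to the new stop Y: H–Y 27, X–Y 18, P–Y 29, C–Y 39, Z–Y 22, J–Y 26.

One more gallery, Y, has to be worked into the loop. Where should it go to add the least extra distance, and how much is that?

Minimum extra distance: 11 min, inserting Y between H and X.

Insertion cost between consecutive stops i–j is d(i,Y) + d(Y,j) − d(i,j):
  between H and X: 27 + 18 − 34 = 11
  between X and P: 18 + 29 − 11 = 36
  between P and C: 29 + 39 − 32 = 36
  between C and Z: 39 + 22 − 25 = 36
  between Z and J: 22 + 26 − 12 = 36
  between J and H: 26 + 27 − 37 = 16
Cheapest insertion is between H and X, adding 11.
New total = 151 + 11 = 162.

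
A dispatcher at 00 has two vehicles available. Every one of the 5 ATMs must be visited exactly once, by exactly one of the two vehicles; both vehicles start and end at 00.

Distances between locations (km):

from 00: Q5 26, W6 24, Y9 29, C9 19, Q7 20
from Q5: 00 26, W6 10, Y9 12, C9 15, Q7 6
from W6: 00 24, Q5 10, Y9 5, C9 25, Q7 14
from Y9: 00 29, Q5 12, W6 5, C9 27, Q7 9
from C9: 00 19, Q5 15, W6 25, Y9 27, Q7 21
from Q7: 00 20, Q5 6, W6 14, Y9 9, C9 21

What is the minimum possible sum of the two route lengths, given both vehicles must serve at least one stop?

Minimum combined distance: 105 km.

There are 2^4 − 1 = 15 ways to divide the 5 stops into two non-empty groups. For each, the best each vehicle can do is its own shortest tour through its group:
  {Q5} + {W6, Y9, C9, Q7}: 52 + 78 = 130
  {W6} + {Q5, Y9, C9, Q7}: 48 + 75 = 123
  {Q5, W6} + {Y9, C9, Q7}: 60 + 75 = 135
  {Y9} + {Q5, W6, C9, Q7}: 58 + 78 = 136
  {Q5, Y9} + {W6, C9, Q7}: 67 + 78 = 145
  {W6, Y9} + {Q5, C9, Q7}: 58 + 60 = 118
  … (15 splits in total)
  {C9} + {Q5, W6, Y9, Q7}: 38 + 67 = 105  ← best
Best: vehicle 1 00 → C9 → 00 = 38; vehicle 2 00 → W6 → Y9 → Q5 → Q7 → 00 = 67; combined 105.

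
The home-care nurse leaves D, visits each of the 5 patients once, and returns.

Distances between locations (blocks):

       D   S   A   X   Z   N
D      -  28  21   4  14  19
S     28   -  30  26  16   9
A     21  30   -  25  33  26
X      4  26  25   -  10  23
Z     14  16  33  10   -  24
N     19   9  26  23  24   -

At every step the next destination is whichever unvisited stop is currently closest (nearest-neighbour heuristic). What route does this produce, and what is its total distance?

At D the remaining stops are X 4, Z 14, N 19, A 21, S 28; go to X.
At X the remaining stops are Z 10, N 23, A 25, S 26; go to Z.
At Z the remaining stops are S 16, N 24, A 33; go to S.
At S the remaining stops are N 9, A 30; go to N.
At N the remaining stops are A 26; go to A.
Return A→D: 21.
Total = 4 + 10 + 16 + 9 + 26 + 21 = 86.

86 blocks along D → X → Z → S → N → A → D.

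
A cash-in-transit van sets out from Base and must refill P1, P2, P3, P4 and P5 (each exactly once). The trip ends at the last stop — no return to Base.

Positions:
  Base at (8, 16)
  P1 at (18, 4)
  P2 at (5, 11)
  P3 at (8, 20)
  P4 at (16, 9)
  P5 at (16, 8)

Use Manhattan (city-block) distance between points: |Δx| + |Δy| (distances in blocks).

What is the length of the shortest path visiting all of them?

Minimum one-way distance = 36 blocks.

There are 5! = 120 possible orderings.
Base→P1→P2→P3→P4→P5: 22+20+12+19+1 = 74
Base→P1→P2→P3→P5→P4: 22+20+12+20+1 = 75
Base→P1→P2→P4→P3→P5: 22+20+13+19+20 = 94
Base→P1→P2→P4→P5→P3: 22+20+13+1+20 = 76
Base→P1→P2→P5→P3→P4: 22+20+14+20+19 = 95
Base→P1→P2→P5→P4→P3: 22+20+14+1+19 = 76
Base→P1→P3→P2→P4→P5: 22+26+12+13+1 = 74
Base→P1→P3→P2→P5→P4: 22+26+12+14+1 = 75
Base→P1→P3→P4→P2→P5: 22+26+19+13+14 = 94
Base→P1→P3→P4→P5→P2: 22+26+19+1+14 = 82
Base→P1→P3→P5→P2→P4: 22+26+20+14+13 = 95
Base→P1→P3→P5→P4→P2: 22+26+20+1+13 = 82
Base→P1→P4→P2→P3→P5: 22+7+13+12+20 = 74
Base→P1→P4→P2→P5→P3: 22+7+13+14+20 = 76
… (106 more)
Base→P3→P2→P4→P5→P1: 4+12+13+1+6 = 36  ← best
The minimum is 36.
One shortest path: Base → P3 → P2 → P4 → P5 → P1.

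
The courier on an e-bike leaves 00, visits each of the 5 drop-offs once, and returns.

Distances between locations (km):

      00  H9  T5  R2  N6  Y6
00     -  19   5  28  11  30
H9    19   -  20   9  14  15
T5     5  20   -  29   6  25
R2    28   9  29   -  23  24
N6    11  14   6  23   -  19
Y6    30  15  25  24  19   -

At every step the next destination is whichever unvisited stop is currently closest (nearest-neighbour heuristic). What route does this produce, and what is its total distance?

At 00 the remaining stops are T5 5, N6 11, H9 19, R2 28, Y6 30; go to T5.
At T5 the remaining stops are N6 6, H9 20, Y6 25, R2 29; go to N6.
At N6 the remaining stops are H9 14, Y6 19, R2 23; go to H9.
At H9 the remaining stops are R2 9, Y6 15; go to R2.
At R2 the remaining stops are Y6 24; go to Y6.
Return Y6→00: 30.
Total = 5 + 6 + 14 + 9 + 24 + 30 = 88.

88 km along 00 → T5 → N6 → H9 → R2 → Y6 → 00.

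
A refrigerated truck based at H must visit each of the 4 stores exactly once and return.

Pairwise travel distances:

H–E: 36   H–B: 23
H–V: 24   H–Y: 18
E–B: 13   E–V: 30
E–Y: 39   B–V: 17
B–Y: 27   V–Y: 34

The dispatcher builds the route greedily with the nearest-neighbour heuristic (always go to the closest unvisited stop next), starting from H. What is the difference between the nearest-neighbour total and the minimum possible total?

From H: Y=18, B=23, V=24, E=36 → choose Y (18).
From Y: B=27, V=34, E=39 → choose B (27).
From B: E=13, V=17 → choose E (13).
From E: V=30 → choose V (30).
NN route H → Y → B → E → V → H costs 112.
Optimal: H → V → B → E → Y → H costs 111 (by enumerating all 12 distinct tours).
Excess = 112 − 111 = 1.

The nearest-neighbour route is 1 longer than optimal.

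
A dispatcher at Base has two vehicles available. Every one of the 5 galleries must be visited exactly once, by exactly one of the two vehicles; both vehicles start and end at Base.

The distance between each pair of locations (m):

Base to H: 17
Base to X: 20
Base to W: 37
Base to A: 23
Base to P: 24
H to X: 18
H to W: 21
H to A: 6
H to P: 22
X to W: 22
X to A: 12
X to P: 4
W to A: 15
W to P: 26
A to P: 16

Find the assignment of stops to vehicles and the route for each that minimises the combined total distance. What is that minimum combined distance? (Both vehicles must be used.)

Check every non-empty split of the stops between the two vehicles; for each half take its own optimal tour:
  {H} + {X, W, A, P}: 34 + 88 = 122
  {X} + {H, W, A, P}: 40 + 88 = 128
  {H, X} + {W, A, P}: 55 + 88 = 143
  {W} + {H, X, A, P}: 74 + 63 = 137
  {H, W} + {X, A, P}: 75 + 63 = 138
  {X, W} + {H, A, P}: 79 + 63 = 142
  … (15 splits in total)
Best: vehicle 1 Base → H → Base = 34; vehicle 2 Base → X → P → W → A → Base = 88; combined 122.

Minimum combined distance: 122 m.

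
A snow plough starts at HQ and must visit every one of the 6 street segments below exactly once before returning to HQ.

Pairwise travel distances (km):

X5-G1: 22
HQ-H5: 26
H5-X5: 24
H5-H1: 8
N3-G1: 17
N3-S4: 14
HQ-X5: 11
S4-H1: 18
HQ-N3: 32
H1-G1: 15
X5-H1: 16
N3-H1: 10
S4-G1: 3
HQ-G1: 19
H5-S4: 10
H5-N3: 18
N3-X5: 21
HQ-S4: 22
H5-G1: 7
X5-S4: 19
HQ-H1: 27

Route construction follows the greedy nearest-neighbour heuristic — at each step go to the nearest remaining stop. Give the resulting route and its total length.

Nearest-neighbour total = 91 km; route HQ → X5 → H1 → H5 → G1 → S4 → N3 → HQ.

At HQ the remaining stops are X5 11, G1 19, S4 22, H5 26, H1 27, N3 32; go to X5.
At X5 the remaining stops are H1 16, S4 19, N3 21, G1 22, H5 24; go to H1.
At H1 the remaining stops are H5 8, N3 10, G1 15, S4 18; go to H5.
At H5 the remaining stops are G1 7, S4 10, N3 18; go to G1.
At G1 the remaining stops are S4 3, N3 17; go to S4.
At S4 the remaining stops are N3 14; go to N3.
Return N3→HQ: 32.
Total = 11 + 16 + 8 + 7 + 3 + 14 + 32 = 91.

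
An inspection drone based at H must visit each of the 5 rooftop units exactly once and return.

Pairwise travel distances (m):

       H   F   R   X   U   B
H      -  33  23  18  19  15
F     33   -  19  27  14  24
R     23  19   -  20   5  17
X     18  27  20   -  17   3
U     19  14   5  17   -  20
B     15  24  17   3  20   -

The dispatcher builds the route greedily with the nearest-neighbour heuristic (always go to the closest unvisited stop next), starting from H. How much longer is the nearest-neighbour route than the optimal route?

The nearest-neighbour route is 5 m longer than optimal.

H: B=15, X=18, U=19, R=23, F=33 ⇒ B
B: X=3, R=17, U=20, F=24 ⇒ X
X: U=17, R=20, F=27 ⇒ U
U: R=5, F=14 ⇒ R
R: F=19 ⇒ F
NN route H → B → X → U → R → F → H costs 92.
Optimal: H → R → U → F → X → B → H costs 87 (by enumerating all 60 distinct tours).
Excess = 92 − 87 = 5.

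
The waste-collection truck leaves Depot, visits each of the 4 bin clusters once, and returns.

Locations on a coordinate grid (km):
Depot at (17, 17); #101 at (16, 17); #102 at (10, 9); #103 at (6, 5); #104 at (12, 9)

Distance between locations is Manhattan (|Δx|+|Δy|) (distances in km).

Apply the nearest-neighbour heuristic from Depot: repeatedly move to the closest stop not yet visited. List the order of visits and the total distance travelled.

Total distance 46 km via the nearest-neighbour route Depot → #101 → #104 → #102 → #103 → Depot.

At Depot the remaining stops are #101 1, #104 13, #102 15, #103 23; go to #101.
At #101 the remaining stops are #104 12, #102 14, #103 22; go to #104.
At #104 the remaining stops are #102 2, #103 10; go to #102.
At #102 the remaining stops are #103 8; go to #103.
Return #103→Depot: 23.
Total = 1 + 12 + 2 + 8 + 23 = 46.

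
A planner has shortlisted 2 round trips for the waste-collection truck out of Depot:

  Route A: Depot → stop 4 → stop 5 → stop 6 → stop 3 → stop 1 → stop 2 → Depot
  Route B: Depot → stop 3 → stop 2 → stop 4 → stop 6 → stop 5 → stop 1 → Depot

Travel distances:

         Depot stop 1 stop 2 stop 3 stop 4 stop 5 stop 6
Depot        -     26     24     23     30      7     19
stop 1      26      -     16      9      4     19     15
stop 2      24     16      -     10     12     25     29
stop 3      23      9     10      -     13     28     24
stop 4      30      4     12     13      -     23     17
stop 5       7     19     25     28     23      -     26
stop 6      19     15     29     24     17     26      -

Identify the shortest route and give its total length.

Route A: 30 + 23 + 26 + 24 + 9 + 16 + 24 = 152
Route B: 23 + 10 + 12 + 17 + 26 + 19 + 26 = 133

133 — Route B is the shortest.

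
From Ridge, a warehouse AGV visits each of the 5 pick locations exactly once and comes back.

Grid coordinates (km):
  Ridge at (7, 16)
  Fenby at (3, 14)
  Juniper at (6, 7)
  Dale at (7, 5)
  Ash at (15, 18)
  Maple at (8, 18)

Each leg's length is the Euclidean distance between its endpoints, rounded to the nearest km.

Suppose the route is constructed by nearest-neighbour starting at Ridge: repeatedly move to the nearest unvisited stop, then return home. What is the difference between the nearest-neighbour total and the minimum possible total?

From Ridge: Maple=2, Fenby=4, Ash=8, Juniper=9, Dale=11 → choose Maple (2).
From Maple: Fenby=6, Ash=7, Juniper=11, Dale=13 → choose Fenby (6).
From Fenby: Juniper=8, Dale=10, Ash=13 → choose Juniper (8).
From Juniper: Dale=2, Ash=14 → choose Dale (2).
From Dale: Ash=15 → choose Ash (15).
NN route Ridge → Maple → Fenby → Juniper → Dale → Ash → Ridge costs 41.
Optimal: Ridge → Fenby → Juniper → Dale → Ash → Maple → Ridge costs 38 (by enumerating all 60 distinct tours).
Excess = 41 − 38 = 3.

The nearest-neighbour route is 3 km longer than optimal.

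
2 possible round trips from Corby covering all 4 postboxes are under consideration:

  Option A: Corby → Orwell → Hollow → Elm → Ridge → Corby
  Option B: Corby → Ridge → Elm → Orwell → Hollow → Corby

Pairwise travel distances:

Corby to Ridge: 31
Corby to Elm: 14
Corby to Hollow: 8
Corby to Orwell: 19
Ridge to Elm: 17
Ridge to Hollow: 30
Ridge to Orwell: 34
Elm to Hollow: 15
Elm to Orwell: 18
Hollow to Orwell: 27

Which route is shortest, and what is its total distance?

Option A: 19 + 27 + 15 + 17 + 31 = 109
Option B: 31 + 17 + 18 + 27 + 8 = 101

Shortest is Option B, total 101.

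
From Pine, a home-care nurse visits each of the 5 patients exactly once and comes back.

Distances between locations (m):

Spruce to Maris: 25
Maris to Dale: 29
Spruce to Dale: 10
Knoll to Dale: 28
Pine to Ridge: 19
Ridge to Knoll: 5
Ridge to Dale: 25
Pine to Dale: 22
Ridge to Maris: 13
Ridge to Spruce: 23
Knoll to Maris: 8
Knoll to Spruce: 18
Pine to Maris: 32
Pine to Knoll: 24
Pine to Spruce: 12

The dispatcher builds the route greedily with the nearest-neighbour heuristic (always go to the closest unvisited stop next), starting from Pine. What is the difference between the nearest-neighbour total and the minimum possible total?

Pine: Spruce=12, Ridge=19, Dale=22, Knoll=24, Maris=32 ⇒ Spruce
Spruce: Dale=10, Knoll=18, Ridge=23, Maris=25 ⇒ Dale
Dale: Ridge=25, Knoll=28, Maris=29 ⇒ Ridge
Ridge: Knoll=5, Maris=13 ⇒ Knoll
Knoll: Maris=8 ⇒ Maris
NN route Pine → Spruce → Dale → Ridge → Knoll → Maris → Pine costs 92.
Optimal: Pine → Ridge → Knoll → Maris → Dale → Spruce → Pine costs 83 (by enumerating all 60 distinct tours).
Excess = 92 − 83 = 9.

The nearest-neighbour route is 9 m longer than optimal.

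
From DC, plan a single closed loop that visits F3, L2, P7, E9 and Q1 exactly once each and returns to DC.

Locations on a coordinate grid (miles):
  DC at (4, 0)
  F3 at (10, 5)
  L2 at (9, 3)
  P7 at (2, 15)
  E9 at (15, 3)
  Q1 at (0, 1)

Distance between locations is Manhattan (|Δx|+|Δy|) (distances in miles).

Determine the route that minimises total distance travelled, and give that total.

Minimum total distance: 60 miles.

DC - F3 - L2 - P7 - E9 - Q1 - DC: 11+3+19+25+17+5 = 80
DC - F3 - L2 - P7 - Q1 - E9 - DC: 11+3+19+16+17+14 = 80
DC - F3 - L2 - E9 - P7 - Q1 - DC: 11+3+6+25+16+5 = 66
DC - F3 - L2 - E9 - Q1 - P7 - DC: 11+3+6+17+16+17 = 70
DC - F3 - L2 - Q1 - P7 - E9 - DC: 11+3+11+16+25+14 = 80
DC - F3 - L2 - Q1 - E9 - P7 - DC: 11+3+11+17+25+17 = 84
DC - F3 - P7 - L2 - E9 - Q1 - DC: 11+18+19+6+17+5 = 76
DC - F3 - P7 - L2 - Q1 - E9 - DC: 11+18+19+11+17+14 = 90
DC - F3 - P7 - E9 - L2 - Q1 - DC: 11+18+25+6+11+5 = 76
DC - F3 - P7 - E9 - Q1 - L2 - DC: 11+18+25+17+11+8 = 90
DC - F3 - P7 - Q1 - L2 - E9 - DC: 11+18+16+11+6+14 = 76
DC - F3 - P7 - Q1 - E9 - L2 - DC: 11+18+16+17+6+8 = 76
DC - F3 - E9 - L2 - P7 - Q1 - DC: 11+7+6+19+16+5 = 64
DC - F3 - E9 - L2 - Q1 - P7 - DC: 11+7+6+11+16+17 = 68
… (46 more)
DC - L2 - E9 - F3 - P7 - Q1 - DC: 8+6+7+18+16+5 = 60  ← best
The minimum is 60.
One optimal route: DC → L2 → E9 → F3 → P7 → Q1 → DC (or its reverse).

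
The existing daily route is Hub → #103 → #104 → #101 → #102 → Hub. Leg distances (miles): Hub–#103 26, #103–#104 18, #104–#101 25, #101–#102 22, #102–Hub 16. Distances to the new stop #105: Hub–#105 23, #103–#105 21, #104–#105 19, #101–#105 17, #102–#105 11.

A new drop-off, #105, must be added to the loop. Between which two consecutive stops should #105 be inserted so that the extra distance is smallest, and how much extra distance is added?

Adding 6 miles by placing #105 on the #101–#102 leg.

Insertion cost between consecutive stops i–j is d(i,#105) + d(#105,j) − d(i,j):
  between Hub and #103: 23 + 21 − 26 = 18
  between #103 and #104: 21 + 19 − 18 = 22
  between #104 and #101: 19 + 17 − 25 = 11
  between #101 and #102: 17 + 11 − 22 = 6
  between #102 and Hub: 11 + 23 − 16 = 18
Cheapest insertion is between #101 and #102, adding 6.
New total = 107 + 6 = 113.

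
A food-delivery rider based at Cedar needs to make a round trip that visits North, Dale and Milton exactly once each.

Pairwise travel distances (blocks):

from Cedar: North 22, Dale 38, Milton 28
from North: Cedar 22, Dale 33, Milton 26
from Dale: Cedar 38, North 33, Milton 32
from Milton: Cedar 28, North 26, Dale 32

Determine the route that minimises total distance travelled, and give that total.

There are 3 distinct closed tours to check (reversals are equivalent).
Cedar→North→Dale→Milton→Cedar: 22+33+32+28 = 115
Cedar→North→Milton→Dale→Cedar: 22+26+32+38 = 118
Cedar→Dale→North→Milton→Cedar: 38+33+26+28 = 125
The minimum is 115.
One optimal route: Cedar → North → Dale → Milton → Cedar (or its reverse).

Minimum total distance: 115 blocks.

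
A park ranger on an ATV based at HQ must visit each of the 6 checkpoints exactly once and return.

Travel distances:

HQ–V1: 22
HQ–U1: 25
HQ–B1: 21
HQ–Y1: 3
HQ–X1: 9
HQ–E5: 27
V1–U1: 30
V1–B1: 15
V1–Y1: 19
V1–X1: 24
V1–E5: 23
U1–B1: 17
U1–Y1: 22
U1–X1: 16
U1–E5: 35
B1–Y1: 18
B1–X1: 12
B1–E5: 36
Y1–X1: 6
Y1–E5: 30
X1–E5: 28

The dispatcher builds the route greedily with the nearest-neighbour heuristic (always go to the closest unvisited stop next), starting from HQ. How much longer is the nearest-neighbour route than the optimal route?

The nearest-neighbour route is 12 longer than optimal.

From HQ: Y1=3, X1=9, B1=21, V1=22, U1=25, E5=27 → choose Y1 (3).
From Y1: X1=6, B1=18, V1=19, U1=22, E5=30 → choose X1 (6).
From X1: B1=12, U1=16, V1=24, E5=28 → choose B1 (12).
From B1: V1=15, U1=17, E5=36 → choose V1 (15).
From V1: E5=23, U1=30 → choose E5 (23).
From E5: U1=35 → choose U1 (35).
NN route HQ → Y1 → X1 → B1 → V1 → E5 → U1 → HQ costs 119.
Optimal: HQ → Y1 → X1 → U1 → B1 → V1 → E5 → HQ costs 107 (by enumerating all 360 distinct tours).
Excess = 119 − 107 = 12.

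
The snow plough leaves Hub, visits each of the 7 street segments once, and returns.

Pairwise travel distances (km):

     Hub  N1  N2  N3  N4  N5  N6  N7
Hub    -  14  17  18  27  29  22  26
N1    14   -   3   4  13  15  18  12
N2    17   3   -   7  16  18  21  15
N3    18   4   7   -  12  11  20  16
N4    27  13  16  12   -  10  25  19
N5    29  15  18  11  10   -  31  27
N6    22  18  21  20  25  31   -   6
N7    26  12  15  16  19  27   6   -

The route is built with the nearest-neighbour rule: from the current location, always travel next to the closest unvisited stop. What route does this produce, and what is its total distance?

Nearest-neighbour total = 92 km; route Hub → N1 → N2 → N3 → N5 → N4 → N7 → N6 → Hub.

Hub → [N1:14 / N2:17 / N3:18 / N6:22 / N7:26 / N4:27 / N5:29] → N1 (14)
N1 → [N2:3 / N3:4 / N7:12 / N4:13 / N5:15 / N6:18] → N2 (3)
N2 → [N3:7 / N7:15 / N4:16 / N5:18 / N6:21] → N3 (7)
N3 → [N5:11 / N4:12 / N7:16 / N6:20] → N5 (11)
N5 → [N4:10 / N7:27 / N6:31] → N4 (10)
N4 → [N7:19 / N6:25] → N7 (19)
N7 → [N6:6] → N6 (6)
Return N6→Hub: 22.
Total = 14 + 3 + 7 + 11 + 10 + 19 + 6 + 22 = 92.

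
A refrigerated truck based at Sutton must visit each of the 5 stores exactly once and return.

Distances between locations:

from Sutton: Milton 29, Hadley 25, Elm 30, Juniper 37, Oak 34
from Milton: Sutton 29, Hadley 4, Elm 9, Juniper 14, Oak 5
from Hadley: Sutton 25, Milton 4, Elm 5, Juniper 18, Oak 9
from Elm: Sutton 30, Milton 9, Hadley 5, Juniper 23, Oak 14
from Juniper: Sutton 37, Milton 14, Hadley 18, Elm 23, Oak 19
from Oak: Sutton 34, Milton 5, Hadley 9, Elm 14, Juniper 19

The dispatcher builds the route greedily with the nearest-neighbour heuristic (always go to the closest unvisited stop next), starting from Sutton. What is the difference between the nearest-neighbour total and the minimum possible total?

Sutton: Hadley=25, Milton=29, Elm=30, Oak=34, Juniper=37 ⇒ Hadley
Hadley: Milton=4, Elm=5, Oak=9, Juniper=18 ⇒ Milton
Milton: Oak=5, Elm=9, Juniper=14 ⇒ Oak
Oak: Elm=14, Juniper=19 ⇒ Elm
Elm: Juniper=23 ⇒ Juniper
NN route Sutton → Hadley → Milton → Oak → Elm → Juniper → Sutton costs 108.
Optimal: Sutton → Hadley → Elm → Milton → Oak → Juniper → Sutton costs 100 (by enumerating all 60 distinct tours).
Excess = 108 − 100 = 8.

8 longer than the optimal tour.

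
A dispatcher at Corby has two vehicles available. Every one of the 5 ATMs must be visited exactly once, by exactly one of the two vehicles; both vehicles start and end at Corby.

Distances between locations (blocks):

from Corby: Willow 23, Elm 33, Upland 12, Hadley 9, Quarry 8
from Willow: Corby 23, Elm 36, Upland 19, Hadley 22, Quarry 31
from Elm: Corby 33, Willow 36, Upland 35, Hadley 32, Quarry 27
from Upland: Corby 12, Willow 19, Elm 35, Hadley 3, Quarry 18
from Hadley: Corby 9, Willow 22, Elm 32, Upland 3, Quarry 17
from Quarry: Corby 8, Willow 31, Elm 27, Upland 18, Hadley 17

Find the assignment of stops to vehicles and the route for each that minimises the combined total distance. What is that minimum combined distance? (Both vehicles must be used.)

Check every non-empty split of the stops between the two vehicles; for each half take its own optimal tour:
  {Willow} + {Elm, Upland, Hadley, Quarry}: 46 + 82 = 128
  {Elm} + {Willow, Upland, Hadley, Quarry}: 66 + 70 = 136
  {Willow, Elm} + {Upland, Hadley, Quarry}: 92 + 38 = 130
  {Upland} + {Willow, Elm, Hadley, Quarry}: 24 + 102 = 126
  {Willow, Upland} + {Elm, Hadley, Quarry}: 54 + 76 = 130
  {Elm, Upland} + {Willow, Hadley, Quarry}: 80 + 70 = 150
  … (15 splits in total)
  {Willow, Elm, Upland, Hadley} + {Quarry}: 100 + 16 = 116  ← best
Best: vehicle 1 Corby → Elm → Willow → Upland → Hadley → Corby = 100; vehicle 2 Corby → Quarry → Corby = 16; combined 116.

Minimum combined distance: 116 blocks.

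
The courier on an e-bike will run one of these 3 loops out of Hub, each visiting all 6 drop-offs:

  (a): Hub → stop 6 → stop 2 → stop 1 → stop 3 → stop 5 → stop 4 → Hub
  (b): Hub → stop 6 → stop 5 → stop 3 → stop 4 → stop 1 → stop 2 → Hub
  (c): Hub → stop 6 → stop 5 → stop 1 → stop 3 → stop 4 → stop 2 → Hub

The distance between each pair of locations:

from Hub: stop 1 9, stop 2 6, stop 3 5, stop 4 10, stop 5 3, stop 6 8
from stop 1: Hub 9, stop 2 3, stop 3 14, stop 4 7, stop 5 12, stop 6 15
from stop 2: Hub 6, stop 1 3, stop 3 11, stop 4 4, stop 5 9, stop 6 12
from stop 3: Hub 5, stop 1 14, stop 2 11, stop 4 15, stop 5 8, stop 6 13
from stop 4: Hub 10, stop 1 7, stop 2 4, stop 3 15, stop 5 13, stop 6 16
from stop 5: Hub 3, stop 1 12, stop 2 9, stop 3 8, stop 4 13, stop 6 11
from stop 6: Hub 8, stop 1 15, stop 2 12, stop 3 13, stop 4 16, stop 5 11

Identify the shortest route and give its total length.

58 — (b) is the shortest.

(a): 8 + 12 + 3 + 14 + 8 + 13 + 10 = 68
(b): 8 + 11 + 8 + 15 + 7 + 3 + 6 = 58
(c): 8 + 11 + 12 + 14 + 15 + 4 + 6 = 70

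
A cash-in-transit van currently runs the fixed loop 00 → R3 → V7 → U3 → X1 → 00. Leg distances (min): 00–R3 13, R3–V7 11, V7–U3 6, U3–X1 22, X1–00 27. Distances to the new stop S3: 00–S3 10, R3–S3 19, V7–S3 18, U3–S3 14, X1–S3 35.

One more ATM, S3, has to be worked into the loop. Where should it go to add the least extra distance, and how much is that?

Insertion cost between consecutive stops i–j is d(i,S3) + d(S3,j) − d(i,j):
  between 00 and R3: 10 + 19 − 13 = 16
  between R3 and V7: 19 + 18 − 11 = 26
  between V7 and U3: 18 + 14 − 6 = 26
  between U3 and X1: 14 + 35 − 22 = 27
  between X1 and 00: 35 + 10 − 27 = 18
Cheapest insertion is between 00 and R3, adding 16.
New total = 79 + 16 = 95.

Adding 16 min by placing S3 on the 00–R3 leg.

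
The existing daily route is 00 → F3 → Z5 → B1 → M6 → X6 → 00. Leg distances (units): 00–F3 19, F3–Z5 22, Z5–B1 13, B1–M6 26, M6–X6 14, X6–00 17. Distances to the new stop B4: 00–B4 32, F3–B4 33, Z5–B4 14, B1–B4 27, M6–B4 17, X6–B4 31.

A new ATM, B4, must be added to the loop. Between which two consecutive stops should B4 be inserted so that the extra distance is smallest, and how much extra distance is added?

Insertion cost between consecutive stops i–j is d(i,B4) + d(B4,j) − d(i,j):
  between 00 and F3: 32 + 33 − 19 = 46
  between F3 and Z5: 33 + 14 − 22 = 25
  between Z5 and B1: 14 + 27 − 13 = 28
  between B1 and M6: 27 + 17 − 26 = 18
  between M6 and X6: 17 + 31 − 14 = 34
  between X6 and 00: 31 + 32 − 17 = 46
Cheapest insertion is between B1 and M6, adding 18.
New total = 111 + 18 = 129.

Adding 18 by placing B4 on the B1–M6 leg.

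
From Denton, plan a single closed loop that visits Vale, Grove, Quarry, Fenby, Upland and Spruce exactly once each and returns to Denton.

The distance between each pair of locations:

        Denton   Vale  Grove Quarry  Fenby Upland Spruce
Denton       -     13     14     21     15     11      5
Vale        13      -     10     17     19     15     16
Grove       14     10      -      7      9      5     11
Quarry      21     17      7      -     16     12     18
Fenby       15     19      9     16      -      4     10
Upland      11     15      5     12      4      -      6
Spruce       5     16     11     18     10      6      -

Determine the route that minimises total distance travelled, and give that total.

There are 360 distinct closed tours to check (reversals are equivalent).
Denton → Vale → Grove → Quarry → Fenby → Upland → Spruce → Denton: 13+10+7+16+4+6+5 = 61
Denton → Vale → Grove → Quarry → Fenby → Spruce → Upland → Denton: 13+10+7+16+10+6+11 = 73
Denton → Vale → Grove → Quarry → Upland → Fenby → Spruce → Denton: 13+10+7+12+4+10+5 = 61
Denton → Vale → Grove → Quarry → Upland → Spruce → Fenby → Denton: 13+10+7+12+6+10+15 = 73
Denton → Vale → Grove → Quarry → Spruce → Fenby → Upland → Denton: 13+10+7+18+10+4+11 = 73
Denton → Vale → Grove → Quarry → Spruce → Upland → Fenby → Denton: 13+10+7+18+6+4+15 = 73
Denton → Vale → Grove → Fenby → Quarry → Upland → Spruce → Denton: 13+10+9+16+12+6+5 = 71
Denton → Vale → Grove → Fenby → Quarry → Spruce → Upland → Denton: 13+10+9+16+18+6+11 = 83
… (352 more)
The minimum is 61.
One optimal route: Denton → Vale → Grove → Quarry → Fenby → Upland → Spruce → Denton (or its reverse).

Minimum total distance: 61.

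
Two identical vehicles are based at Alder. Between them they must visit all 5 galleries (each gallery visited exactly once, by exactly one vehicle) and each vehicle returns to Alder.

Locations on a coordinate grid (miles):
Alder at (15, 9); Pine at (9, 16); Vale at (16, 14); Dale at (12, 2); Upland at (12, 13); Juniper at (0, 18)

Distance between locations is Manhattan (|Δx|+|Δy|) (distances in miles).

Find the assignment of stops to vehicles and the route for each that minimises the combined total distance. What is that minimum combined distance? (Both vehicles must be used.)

Try each way of splitting the stops between the two vehicles (each non-empty) and, for each split, find the best tour for each vehicle:
  {Pine} + {Vale, Dale, Upland, Juniper}: 26 + 64 = 90
  {Vale} + {Pine, Dale, Upland, Juniper}: 12 + 62 = 74
  {Pine, Vale} + {Dale, Upland, Juniper}: 28 + 62 = 90
  {Dale} + {Pine, Vale, Upland, Juniper}: 20 + 50 = 70
  {Pine, Dale} + {Vale, Upland, Juniper}: 40 + 50 = 90
  {Vale, Dale} + {Pine, Upland, Juniper}: 32 + 48 = 80
  … (15 splits in total)
Best: vehicle 1 Alder → Dale → Alder = 20; vehicle 2 Alder → Vale → Pine → Juniper → Upland → Alder = 50; combined 70.

70 miles — the smallest possible combined total.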